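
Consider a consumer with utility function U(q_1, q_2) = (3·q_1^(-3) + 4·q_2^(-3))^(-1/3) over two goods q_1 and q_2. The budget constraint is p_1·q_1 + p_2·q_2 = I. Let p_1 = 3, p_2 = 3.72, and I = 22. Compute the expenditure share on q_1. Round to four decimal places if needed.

Numerically q_2/q_1 = 1.018308, so q_1* = 22/(3 + 3.72·1.018308) = 3.241 and q_2* = 1.018308·3.241 = 3.3003.
Expenditure on q_1: 3·3.241 = 9.7229; share = 0.4419.

share on q_1 = 0.4419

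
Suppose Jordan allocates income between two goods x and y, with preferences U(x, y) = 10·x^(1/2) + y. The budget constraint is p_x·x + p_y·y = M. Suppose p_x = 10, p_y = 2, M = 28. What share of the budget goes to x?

Utility is quasi-linear in y; the FOC for x is 5/√x = p_x/p_y.
Solve: √x = 5·p_y/p_x, so x*(p_x,p_y) = (5·p_y/p_x)², and y* = (M − p_x·x*)/p_y.
Plugging in: x* = (5·2/10)² = 1, y* = 9.
Expenditure on x: 10·1 = 10; share = 0.3571.

share on x = 0.3571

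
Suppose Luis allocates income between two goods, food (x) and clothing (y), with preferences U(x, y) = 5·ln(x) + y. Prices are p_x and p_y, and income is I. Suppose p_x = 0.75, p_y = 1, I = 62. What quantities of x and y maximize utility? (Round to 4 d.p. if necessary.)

Set MRS = p_x/p_y: (5/x)/1 = p_x/p_y.
So x*(p_x,p_y) = 5·p_y/p_x, independent of income; and y* = (I − 5·p_y)/p_y.
At the given prices: x* = 5·1/0.75 = 6.6667, and y* = 57.

x* = 6.6667, y* = 57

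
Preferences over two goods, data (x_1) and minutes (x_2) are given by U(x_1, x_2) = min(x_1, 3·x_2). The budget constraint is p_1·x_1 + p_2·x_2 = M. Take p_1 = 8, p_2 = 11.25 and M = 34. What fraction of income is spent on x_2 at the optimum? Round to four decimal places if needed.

Here 3·8 + 11.25 = 35.25, giving x_1* = 2.8936 and x_2* = 0.9645.
Expenditure on x_2: 11.25·0.9645 = 10.8511; share = 0.3191.

share on x_2 = 0.3191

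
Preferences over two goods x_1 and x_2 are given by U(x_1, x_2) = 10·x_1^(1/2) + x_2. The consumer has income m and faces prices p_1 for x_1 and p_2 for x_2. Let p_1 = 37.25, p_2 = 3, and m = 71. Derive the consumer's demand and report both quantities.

Solve: √x_1 = 5·p_2/p_1, so x_1*(p_1,p_2) = (5·p_2/p_1)², and x_2* = (m − p_1·x_1*)/p_2.
Plugging in: x_1* = (5·3/37.25)² = 0.1622, x_2* = 21.6532.

x_1* = 0.1622, x_2* = 21.6532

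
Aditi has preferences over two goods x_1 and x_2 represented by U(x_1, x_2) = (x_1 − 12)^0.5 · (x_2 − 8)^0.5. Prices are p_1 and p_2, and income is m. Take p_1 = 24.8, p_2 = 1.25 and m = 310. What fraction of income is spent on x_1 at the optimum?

Discretionary income = 310 − 12·24.8 − 8·1.25 = 2.4; x_1* = 12 + 0.5·2.4/24.8 = 12.0484; x_2* = 8 + 0.5·2.4/1.25 = 8.96.
Expenditure on x_1: 24.8·12.0484 = 298.8; share = 0.9639.

share on x_1 = 0.9639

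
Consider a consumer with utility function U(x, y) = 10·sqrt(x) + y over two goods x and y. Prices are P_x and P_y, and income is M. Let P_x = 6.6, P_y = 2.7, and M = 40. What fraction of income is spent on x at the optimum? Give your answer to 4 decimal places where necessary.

share on x = 0.6903

Utility is quasi-linear in y; the FOC for x is 5/√x = P_x/P_y.
Solve: √x = 5·P_y/P_x, so x*(P_x,P_y) = (5·P_y/P_x)², and y* = (M − P_x·x*)/P_y.
Plugging in: x* = (5·2.7/6.6)² = 4.1839, y* = 4.5875.
Expenditure on x: 6.6·4.1839 = 27.6136; share = 0.6903.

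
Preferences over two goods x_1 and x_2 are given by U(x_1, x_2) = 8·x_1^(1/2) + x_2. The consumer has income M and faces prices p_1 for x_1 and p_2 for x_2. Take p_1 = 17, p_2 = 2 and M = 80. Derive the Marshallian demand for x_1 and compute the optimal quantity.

Thus x_1* = (4·p_2/p_1)² — independent of M — with the rest of income spent on x_2.
Plugging in: x_1* = (4·2/17)² = 0.2215.

x_1* = 0.2215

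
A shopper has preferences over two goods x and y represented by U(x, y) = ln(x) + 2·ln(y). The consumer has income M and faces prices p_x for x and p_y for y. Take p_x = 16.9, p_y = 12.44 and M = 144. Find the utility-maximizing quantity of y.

Tangency: MRS = (1/2)·y/x = p_x/p_y.
Rearranging, p_y·y = 2·p_x·x. Substituting into the budget gives p_x·x·(1 + 2) = M.
Demand: x*(p_x,p_y,M) = 1/3·M/p_x and y* = 2/3·M/p_y.
At p_x=16.9, p_y=12.44, M=144: y* = 2/3·144/12.44 = 7.717.

y* = 7.717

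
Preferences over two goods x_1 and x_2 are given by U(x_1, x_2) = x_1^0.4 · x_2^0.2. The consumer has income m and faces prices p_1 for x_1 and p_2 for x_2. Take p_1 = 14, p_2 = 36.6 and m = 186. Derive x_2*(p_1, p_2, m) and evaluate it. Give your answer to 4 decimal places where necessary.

MU_x_1/MU_x_2 = (0.4·x_2)/(0.2·x_1); tangency sets this equal to p_1/p_2.
So 0.4·p_2·x_2 = 0.2·p_1·x_1; combined with the budget, a share 2/3 of income goes to x_1.
Demand: x_1*(p_1,p_2,m) = 2/3·m/p_1 and x_2* = 1/3·m/p_2.
At p_1=14, p_2=36.6, m=186: x_2* = 1/3·186/36.6 = 1.694.

x_2* = 1.694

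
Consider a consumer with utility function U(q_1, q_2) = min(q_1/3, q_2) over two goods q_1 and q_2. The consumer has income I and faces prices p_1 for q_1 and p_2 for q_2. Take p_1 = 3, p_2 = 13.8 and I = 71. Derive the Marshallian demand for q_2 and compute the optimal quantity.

q_2* = 3.114

Here 3·3 + 13.8 = 22.8, giving q_2* = 3.114.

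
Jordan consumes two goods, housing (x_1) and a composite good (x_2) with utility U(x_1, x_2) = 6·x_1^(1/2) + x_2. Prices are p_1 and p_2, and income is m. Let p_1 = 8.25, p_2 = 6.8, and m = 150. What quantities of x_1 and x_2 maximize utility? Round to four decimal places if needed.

Set MRS = p_1/p_2: 3·x_1^(−1/2) = p_1/p_2.
Thus x_1* = (3·p_2/p_1)² — independent of m — with the rest of income spent on x_2.
Plugging in: x_1* = (3·6.8/8.25)² = 6.1144, x_2* = 14.6406.

x_1* = 6.1144, x_2* = 14.6406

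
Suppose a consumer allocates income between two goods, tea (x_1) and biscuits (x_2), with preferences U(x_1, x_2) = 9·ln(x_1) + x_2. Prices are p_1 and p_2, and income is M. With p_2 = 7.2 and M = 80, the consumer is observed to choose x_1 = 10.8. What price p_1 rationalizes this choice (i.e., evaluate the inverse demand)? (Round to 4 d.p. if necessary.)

p_1 = 6

MU_x_1 = 9/x_1, MU_x_2 = 1. Tangency: 9/x_1 = p_1/p_2.
So x_1*(p_1,p_2) = 9·p_2/p_1, independent of income; and x_2* = (M − 9·p_2)/p_2.
Set x_1* = 10.8 in the demand function and solve for p_1: p_1 = 6.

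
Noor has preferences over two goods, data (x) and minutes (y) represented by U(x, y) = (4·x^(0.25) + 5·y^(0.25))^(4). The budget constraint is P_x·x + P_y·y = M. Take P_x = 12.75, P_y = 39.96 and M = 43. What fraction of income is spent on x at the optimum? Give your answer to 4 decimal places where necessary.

share on x = 0.5208

With the ratio pinned down, the budget gives x* = M/(P_x + P_y·(y/x)) and y* = (y/x)·x*.
Numerically y/x = 0.29358, so x* = 43/(12.75 + 39.96·0.29358) = 1.7564 and y* = 0.29358·1.7564 = 0.5157.
Expenditure on x: 12.75·1.7564 = 22.3945; share = 0.5208.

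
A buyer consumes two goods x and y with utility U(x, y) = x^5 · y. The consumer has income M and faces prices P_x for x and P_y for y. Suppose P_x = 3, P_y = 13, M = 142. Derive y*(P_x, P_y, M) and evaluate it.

MU_x/MU_y = (5·y)/(x); tangency sets this equal to P_x/P_y.
So 5·P_y·y = P_x·x; combined with the budget, a share 5/6 of income goes to x.
Demand: x*(P_x,P_y,M) = 5/6·M/P_x and y* = 1/6·M/P_y.
At P_x=3, P_y=13, M=142: y* = 1/6·142/13 = 1.8205.

y* = 1.8205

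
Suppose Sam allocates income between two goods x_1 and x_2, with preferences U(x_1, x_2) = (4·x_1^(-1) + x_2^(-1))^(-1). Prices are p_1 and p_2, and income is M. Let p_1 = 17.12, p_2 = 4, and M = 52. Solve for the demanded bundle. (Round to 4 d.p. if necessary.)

x_1* = 2.4462, x_2* = 2.5303

Numerically x_2/x_1 = 1.034408, so x_1* = 52/(17.12 + 4·1.034408) = 2.4462 and x_2* = 1.034408·2.4462 = 2.5303.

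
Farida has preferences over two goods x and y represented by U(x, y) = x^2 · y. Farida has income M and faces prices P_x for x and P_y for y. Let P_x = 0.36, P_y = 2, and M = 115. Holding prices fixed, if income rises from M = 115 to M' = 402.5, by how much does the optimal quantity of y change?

The MRS is 2·y/x. Set MRS = P_x/P_y.
Rearranging, P_y·y = (1/2)·P_x·x. Substituting into the budget gives P_x·x·(1 + (1/2)) = M.
Demand: x*(P_x,P_y,M) = 2/3·M/P_x and y* = 1/3·M/P_y.
At P_x=0.36, P_y=2, M=115: y* = 1/3·115/2 = 19.1667.
At M' = 402.5: y* = 67.0833. Change: 67.0833 − 19.1667 = 47.9167.

Δy* = 47.9167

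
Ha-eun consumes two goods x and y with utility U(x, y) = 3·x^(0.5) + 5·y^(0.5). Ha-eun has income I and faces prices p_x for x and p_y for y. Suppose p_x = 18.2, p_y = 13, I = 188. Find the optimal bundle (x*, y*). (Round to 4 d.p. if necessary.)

x* = 2.1129, y* = 11.5035

MU_x ∝ 3·x^(-0.5), MU_y ∝ 5·y^(-0.5), so MRS = (3/5)·(y/x)^(0.5) = p_x/p_y.
Hence y/x = ((5/3)·p_x/p_y)^(1/(0.5)), i.e. raised to the 2 power.
Substitute y = (y/x)·x into the budget: x* = I/(p_x + p_y·(y/x)).
Numerically y/x = 5.444444, so x* = 188/(18.2 + 13·5.444444) = 2.1129 and y* = 5.444444·2.1129 = 11.5035.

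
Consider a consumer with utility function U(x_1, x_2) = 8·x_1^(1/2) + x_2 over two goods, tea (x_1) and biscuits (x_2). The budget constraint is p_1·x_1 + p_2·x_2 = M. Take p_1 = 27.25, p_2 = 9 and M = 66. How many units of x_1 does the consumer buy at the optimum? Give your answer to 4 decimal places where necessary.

x_1* = 1.7453

MU_x_1 = 4/√x_1, MU_x_2 = 1. Tangency: 4/√x_1 = p_1/p_2.
Solve: √x_1 = 4·p_2/p_1, so x_1*(p_1,p_2) = (4·p_2/p_1)², and x_2* = (M − p_1·x_1*)/p_2.
Plugging in: x_1* = (4·9/27.25)² = 1.7453.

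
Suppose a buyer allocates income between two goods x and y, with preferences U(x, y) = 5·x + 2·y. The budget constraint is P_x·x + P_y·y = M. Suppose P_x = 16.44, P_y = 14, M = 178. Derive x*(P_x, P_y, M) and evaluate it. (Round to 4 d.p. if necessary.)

x* = 10.8273

Linear utility — the consumer picks whichever good has higher MU/price: 5/16.44 = 0.3041 vs 2/14 = 0.1429.
x gives more utility per dollar, so spend all income on x: x* = M/P_x, y* = 0.
Numerically: x* = 10.8273, y* = 0.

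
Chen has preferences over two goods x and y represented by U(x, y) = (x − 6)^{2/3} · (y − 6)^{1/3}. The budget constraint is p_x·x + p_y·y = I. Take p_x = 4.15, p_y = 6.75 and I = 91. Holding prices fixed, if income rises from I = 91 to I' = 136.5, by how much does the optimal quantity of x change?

Δx* = 7.3092

Let x' = x−6, y' = y−6. MRS = 2·y'/x' = p_x/p_y.
Substituting into the budget: x* = 6 + 2/3·(I − 6·p_x − 6·p_y)/p_x, and y* = 6 + 1/3·(…)/p_y.
Discretionary income = 91 − 6·4.15 − 6·6.75 = 25.6; x* = 6 + 2/3·25.6/4.15 = 10.1124.
At I' = 136.5: x* = 17.4217. Change: 17.4217 − 10.1124 = 7.3092.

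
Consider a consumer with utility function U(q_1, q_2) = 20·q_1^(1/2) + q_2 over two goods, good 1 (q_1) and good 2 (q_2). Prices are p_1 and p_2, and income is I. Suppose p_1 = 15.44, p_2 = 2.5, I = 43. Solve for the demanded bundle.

Thus q_1* = (10·p_2/p_1)² — independent of I — with the rest of income spent on q_2.
Plugging in: q_1* = (10·2.5/15.44)² = 2.6217, q_2* = 1.0083.

q_1* = 2.6217, q_2* = 1.0083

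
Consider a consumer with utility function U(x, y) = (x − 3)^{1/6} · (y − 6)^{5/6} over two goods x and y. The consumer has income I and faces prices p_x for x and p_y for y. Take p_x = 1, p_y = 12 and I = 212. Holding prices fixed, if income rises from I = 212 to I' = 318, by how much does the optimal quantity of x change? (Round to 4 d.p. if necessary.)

This is Cobb-Douglas in (x−3, y−6): tangency gives 1/6·p_y·(y−6) = 5/6·p_x·(x−3).
After buying the subsistence bundle (3, 6), a share 1/6 of the remaining income goes to x: x* = 3 + 1/6·(I − 3p_x − 6p_y)/p_x.
Discretionary income = 212 − 3·1 − 6·12 = 137; x* = 3 + 1/6·137/1 = 25.8333.
At I' = 318: x* = 43.5. Change: 43.5 − 25.8333 = 17.6667.

Δx* = 17.6667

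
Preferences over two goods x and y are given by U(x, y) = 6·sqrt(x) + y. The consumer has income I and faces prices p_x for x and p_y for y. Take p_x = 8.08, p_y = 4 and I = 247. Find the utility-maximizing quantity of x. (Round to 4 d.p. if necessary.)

Solve: √x = 3·p_y/p_x, so x*(p_x,p_y) = (3·p_y/p_x)², and y* = (I − p_x·x*)/p_y.
Plugging in: x* = (3·4/8.08)² = 2.2057.

x* = 2.2057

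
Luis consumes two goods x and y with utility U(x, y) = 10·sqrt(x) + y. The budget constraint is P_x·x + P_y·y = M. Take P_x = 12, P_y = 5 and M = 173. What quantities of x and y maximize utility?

x* = 4.3403, y* = 24.1833

Set MRS = P_x/P_y: 5·x^(−1/2) = P_x/P_y.
Solve: √x = 5·P_y/P_x, so x*(P_x,P_y) = (5·P_y/P_x)², and y* = (M − P_x·x*)/P_y.
Plugging in: x* = (5·5/12)² = 4.3403, y* = 24.1833.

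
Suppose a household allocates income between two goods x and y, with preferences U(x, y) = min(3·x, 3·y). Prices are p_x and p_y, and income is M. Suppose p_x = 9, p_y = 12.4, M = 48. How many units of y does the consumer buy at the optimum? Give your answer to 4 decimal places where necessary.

With perfect complements, no substitution: consume in ratio x:y = 3:3.
Budget: p_x·x + p_y·x = M, so (3·p_x + 3·p_y)·x = 3·M.
Demand: x*(p_x,p_y,M) = 3·M/(3·p_x + 3·p_y), y* = 3·M/(3·p_x + 3·p_y).
Here 3·9 + 3·12.4 = 64.2, giving y* = 2.243.

y* = 2.243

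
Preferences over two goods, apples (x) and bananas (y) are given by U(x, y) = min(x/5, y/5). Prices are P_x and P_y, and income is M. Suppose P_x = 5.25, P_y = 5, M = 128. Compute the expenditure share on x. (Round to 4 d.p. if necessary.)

With perfect complements, no substitution: consume in ratio x:y = 5:5.
Budget: P_x·x + P_y·x = M, so (5·P_x + 5·P_y)·x = 5·M.
Demand: x*(P_x,P_y,M) = 5·M/(5·P_x + 5·P_y), y* = 5·M/(5·P_x + 5·P_y).
Here 5·5.25 + 5·5 = 51.25, giving x* = 12.4878 and y* = 12.4878.
Expenditure on x: 5.25·12.4878 = 65.561; share = 0.5122.

share on x = 0.5122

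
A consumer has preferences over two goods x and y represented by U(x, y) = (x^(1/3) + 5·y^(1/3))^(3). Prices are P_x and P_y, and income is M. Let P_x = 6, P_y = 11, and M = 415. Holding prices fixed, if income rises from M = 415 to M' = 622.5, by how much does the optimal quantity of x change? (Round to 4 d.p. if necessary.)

MU_x ∝ x^(-2/3), MU_y ∝ 5·y^(-2/3), so MRS = (1/5)·(y/x)^(2/3) = P_x/P_y.
Solve for the ratio: y/x = [5·P_x/P_y]^(1.5).
With the ratio pinned down, the budget gives x* = M/(P_x + P_y·(y/x)) and y* = (y/x)·x*.
Numerically y/x = 4.503943, so x* = 415/(6 + 11·4.503943) = 7.4716.
At M' = 622.5: x* = 11.2075. Change: 11.2075 − 7.4716 = 3.7358.

Δx* = 3.7358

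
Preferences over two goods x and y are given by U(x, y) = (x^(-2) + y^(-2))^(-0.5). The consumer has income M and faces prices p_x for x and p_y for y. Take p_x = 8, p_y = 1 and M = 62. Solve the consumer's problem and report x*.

MRS = MU_x/MU_y = (y/x)^(3). Set equal to p_x/p_y.
Hence y/x = (p_x/p_y)^(1/(3)), i.e. raised to the 1/3 power.
With the ratio pinned down, the budget gives x* = M/(p_x + p_y·(y/x)) and y* = (y/x)·x*.
Numerically y/x = 2, so x* = 62/(8 + 1·2) = 6.2.

x* = 6.2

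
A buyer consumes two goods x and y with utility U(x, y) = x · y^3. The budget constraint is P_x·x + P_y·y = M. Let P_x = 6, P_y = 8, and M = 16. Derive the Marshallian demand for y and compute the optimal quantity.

y* = 1.5

The MRS is (1/3)·y/x. Set MRS = P_x/P_y.
Rearranging, P_y·y = 3·P_x·x. Substituting into the budget gives P_x·x·(1 + 3) = M.
Demand: x*(P_x,P_y,M) = 0.25·M/P_x and y* = 0.75·M/P_y.
At P_x=6, P_y=8, M=16: y* = 0.75·16/8 = 1.5.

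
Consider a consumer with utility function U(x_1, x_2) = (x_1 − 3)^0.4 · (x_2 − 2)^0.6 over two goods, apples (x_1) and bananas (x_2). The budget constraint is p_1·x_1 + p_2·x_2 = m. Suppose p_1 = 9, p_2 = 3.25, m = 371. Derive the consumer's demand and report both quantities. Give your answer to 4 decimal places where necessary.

x_1* = 18, x_2* = 64.3077

This is Cobb-Douglas in (x_1−3, x_2−2): tangency gives 0.4·p_2·(x_2−2) = 0.6·p_1·(x_1−3).
Substituting into the budget: x_1* = 3 + 0.4·(m − 3·p_1 − 2·p_2)/p_1, and x_2* = 2 + 0.6·(…)/p_2.
Discretionary income = 371 − 3·9 − 2·3.25 = 337.5; x_1* = 3 + 0.4·337.5/9 = 18; x_2* = 2 + 0.6·337.5/3.25 = 64.3077.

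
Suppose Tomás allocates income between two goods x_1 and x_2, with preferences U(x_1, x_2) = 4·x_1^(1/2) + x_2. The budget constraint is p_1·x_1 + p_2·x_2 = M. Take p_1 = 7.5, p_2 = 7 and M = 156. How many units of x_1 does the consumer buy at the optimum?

x_1* = 3.4844

Set MRS = p_1/p_2: 2·x_1^(−1/2) = p_1/p_2.
Thus x_1* = (2·p_2/p_1)² — independent of M — with the rest of income spent on x_2.
Plugging in: x_1* = (2·7/7.5)² = 3.4844.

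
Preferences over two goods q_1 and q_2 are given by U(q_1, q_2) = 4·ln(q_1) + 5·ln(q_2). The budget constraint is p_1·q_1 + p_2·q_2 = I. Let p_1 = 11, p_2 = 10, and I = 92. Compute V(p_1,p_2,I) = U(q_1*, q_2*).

Demand: q_1*(p_1,p_2,I) = 4/9·I/p_1 and q_2* = 5/9·I/p_2.
At p_1=11, p_2=10, I=92: q_1* = 4/9·92/11 = 3.7172, q_2* = 5.1111.
Utility at the optimum: U(3.7172, 5.1111) = 13.4089.

V = 13.4089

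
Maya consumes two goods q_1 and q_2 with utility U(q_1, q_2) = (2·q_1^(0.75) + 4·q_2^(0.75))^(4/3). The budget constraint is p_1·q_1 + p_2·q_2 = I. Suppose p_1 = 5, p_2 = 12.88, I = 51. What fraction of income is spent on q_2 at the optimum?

share on q_2 = 0.4835

From the CES first-order condition, (1/2)·(q_2/q_1)^(0.25) = p_1/p_2.
Solve for the ratio: q_2/q_1 = [2·p_1/p_2]^(4).
With the ratio pinned down, the budget gives q_1* = I/(p_1 + p_2·(q_2/q_1)) and q_2* = (q_2/q_1)·q_1*.
Numerically q_2/q_1 = 0.36336, so q_1* = 51/(5 + 12.88·0.36336) = 5.2686 and q_2* = 0.36336·5.2686 = 1.9144.
Expenditure on q_2: 12.88·1.9144 = 24.6572; share = 0.4835.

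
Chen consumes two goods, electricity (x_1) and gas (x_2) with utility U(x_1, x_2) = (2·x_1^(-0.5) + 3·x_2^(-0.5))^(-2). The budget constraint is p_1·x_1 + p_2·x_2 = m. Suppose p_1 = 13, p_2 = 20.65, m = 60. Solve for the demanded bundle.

MRS = MU_x_1/MU_x_2 = (2/3)·(x_2/x_1)^(1.5). Set equal to p_1/p_2.
Solve for the ratio: x_2/x_1 = [(3/2)·p_1/p_2]^(2/3).
With the ratio pinned down, the budget gives x_1* = m/(p_1 + p_2·(x_2/x_1)) and x_2* = (x_2/x_1)·x_1*.
Numerically x_2/x_1 = 0.96252, so x_1* = 60/(13 + 20.65·0.96252) = 1.825 and x_2* = 0.96252·1.825 = 1.7566.

x_1* = 1.825, x_2* = 1.7566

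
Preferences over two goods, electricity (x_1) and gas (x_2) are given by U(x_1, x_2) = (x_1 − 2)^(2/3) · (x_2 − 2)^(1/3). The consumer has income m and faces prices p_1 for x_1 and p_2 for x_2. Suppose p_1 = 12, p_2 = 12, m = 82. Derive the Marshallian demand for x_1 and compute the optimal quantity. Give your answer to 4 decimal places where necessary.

x_1* = 3.8889

Let x_1' = x_1−2, x_2' = x_2−2. MRS = 2·x_2'/x_1' = p_1/p_2.
Substituting into the budget: x_1* = 2 + 2/3·(m − 2·p_1 − 2·p_2)/p_1, and x_2* = 2 + 1/3·(…)/p_2.
Discretionary income = 82 − 2·12 − 2·12 = 34; x_1* = 2 + 2/3·34/12 = 3.8889.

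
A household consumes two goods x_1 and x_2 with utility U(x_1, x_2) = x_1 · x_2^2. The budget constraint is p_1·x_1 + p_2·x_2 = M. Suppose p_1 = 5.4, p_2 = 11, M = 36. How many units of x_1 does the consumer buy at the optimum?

MU_x_1/MU_x_2 = (x_2)/(2·x_1); tangency sets this equal to p_1/p_2.
Rearranging, p_2·x_2 = 2·p_1·x_1. Substituting into the budget gives p_1·x_1·(1 + 2) = M.
Demand: x_1*(p_1,p_2,M) = 1/3·M/p_1 and x_2* = 2/3·M/p_2.
At p_1=5.4, p_2=11, M=36: x_1* = 1/3·36/5.4 = 2.2222.

x_1* = 2.2222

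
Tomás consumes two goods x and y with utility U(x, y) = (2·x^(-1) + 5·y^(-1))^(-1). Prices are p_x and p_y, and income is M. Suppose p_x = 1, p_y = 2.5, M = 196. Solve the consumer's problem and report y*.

y* = 56

From the CES first-order condition, (2/5)·(y/x)^(2) = p_x/p_y.
Solve for the ratio: y/x = [(5/2)·p_x/p_y]^(0.5).
Substitute y = (y/x)·x into the budget: x* = M/(p_x + p_y·(y/x)).
Numerically y/x = 1, so x* = 196/(1 + 2.5·1) = 56 and y* = 1·56 = 56.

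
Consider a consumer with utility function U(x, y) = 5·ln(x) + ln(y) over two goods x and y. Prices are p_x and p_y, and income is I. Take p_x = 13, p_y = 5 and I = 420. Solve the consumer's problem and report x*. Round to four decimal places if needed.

x* = 26.9231

Demand: x*(p_x,p_y,I) = 5/6·I/p_x and y* = 1/6·I/p_y.
At p_x=13, p_y=5, I=420: x* = 5/6·420/13 = 26.9231.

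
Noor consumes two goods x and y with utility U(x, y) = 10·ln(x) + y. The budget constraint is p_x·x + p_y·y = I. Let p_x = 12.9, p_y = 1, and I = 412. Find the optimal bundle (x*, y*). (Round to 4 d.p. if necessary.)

MU_x = 10/x, MU_y = 1. Tangency: 10/x = p_x/p_y.
So x*(p_x,p_y) = 10·p_y/p_x, independent of income; and y* = (I − 10·p_y)/p_y.
At the given prices: x* = 10·1/12.9 = 0.7752, and y* = 402.

x* = 0.7752, y* = 402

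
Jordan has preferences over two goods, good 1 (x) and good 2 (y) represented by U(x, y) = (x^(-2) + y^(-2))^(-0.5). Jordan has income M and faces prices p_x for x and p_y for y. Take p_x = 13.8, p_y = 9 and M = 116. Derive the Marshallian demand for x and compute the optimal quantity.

x* = 4.7977

From the CES first-order condition, (y/x)^(3) = p_x/p_y.
Hence y/x = (p_x/p_y)^(1/(3)), i.e. raised to the 1/3 power.
Substitute y = (y/x)·x into the budget: x* = M/(p_x + p_y·(y/x)).
Numerically y/x = 1.153132, so x* = 116/(13.8 + 9·1.153132) = 4.7977.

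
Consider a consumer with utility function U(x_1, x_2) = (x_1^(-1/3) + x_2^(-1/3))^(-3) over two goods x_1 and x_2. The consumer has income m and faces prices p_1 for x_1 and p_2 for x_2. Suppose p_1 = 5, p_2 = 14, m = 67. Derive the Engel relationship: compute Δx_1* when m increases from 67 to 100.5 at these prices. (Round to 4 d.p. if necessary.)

Numerically x_2/x_1 = 0.461989, so x_1* = 67/(5 + 14·0.461989) = 5.8424.
At m' = 100.5: x_1* = 8.7636. Change: 8.7636 − 5.8424 = 2.9212.

Δx_1* = 2.9212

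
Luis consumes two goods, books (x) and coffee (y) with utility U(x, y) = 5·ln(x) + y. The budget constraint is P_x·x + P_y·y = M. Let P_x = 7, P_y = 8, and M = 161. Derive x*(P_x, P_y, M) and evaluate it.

x* = 5.7143

MU_x = 5/x, MU_y = 1. Tangency: 5/x = P_x/P_y.
So x*(P_x,P_y) = 5·P_y/P_x, independent of income; and y* = (M − 5·P_y)/P_y.
At the given prices: x* = 5·8/7 = 5.7143.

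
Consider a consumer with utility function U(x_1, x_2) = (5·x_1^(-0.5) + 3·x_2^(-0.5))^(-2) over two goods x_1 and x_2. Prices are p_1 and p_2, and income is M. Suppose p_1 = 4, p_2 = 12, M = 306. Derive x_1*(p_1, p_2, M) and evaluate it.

x_1* = 37.7594

MRS = MU_x_1/MU_x_2 = (5/3)·(x_2/x_1)^(1.5). Set equal to p_1/p_2.
Hence x_2/x_1 = ((3/5)·p_1/p_2)^(1/(1.5)), i.e. raised to the 2/3 power.
Substitute x_2 = (x_2/x_1)·x_1 into the budget: x_1* = M/(p_1 + p_2·(x_2/x_1)).
Numerically x_2/x_1 = 0.341995, so x_1* = 306/(4 + 12·0.341995) = 37.7594.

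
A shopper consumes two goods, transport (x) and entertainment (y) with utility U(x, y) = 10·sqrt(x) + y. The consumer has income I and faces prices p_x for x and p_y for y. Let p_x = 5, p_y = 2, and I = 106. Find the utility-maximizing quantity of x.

Set MRS = p_x/p_y: 5·x^(−1/2) = p_x/p_y.
Thus x* = (5·p_y/p_x)² — independent of I — with the rest of income spent on y.
Plugging in: x* = (5·2/5)² = 4.

x* = 4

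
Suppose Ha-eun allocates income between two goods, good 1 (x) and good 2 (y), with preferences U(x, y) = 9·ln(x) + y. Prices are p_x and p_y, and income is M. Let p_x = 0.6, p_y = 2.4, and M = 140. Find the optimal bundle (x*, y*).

Set MRS = p_x/p_y: (9/x)/1 = p_x/p_y.
So x*(p_x,p_y) = 9·p_y/p_x, independent of income; and y* = (M − 9·p_y)/p_y.
At the given prices: x* = 9·2.4/0.6 = 36, and y* = 49.3333.

x* = 36, y* = 49.3333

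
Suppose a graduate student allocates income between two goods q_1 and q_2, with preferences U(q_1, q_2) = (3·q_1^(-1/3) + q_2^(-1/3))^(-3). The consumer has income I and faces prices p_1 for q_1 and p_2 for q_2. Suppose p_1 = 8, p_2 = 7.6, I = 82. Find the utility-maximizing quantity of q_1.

q_1* = 7.1523

MU_q_1 ∝ 3·q_1^(-4/3), MU_q_2 ∝ q_2^(-4/3), so MRS = 3·(q_2/q_1)^(4/3) = p_1/p_2.
Hence q_2/q_1 = ((1/3)·p_1/p_2)^(1/(4/3)), i.e. raised to the 0.75 power.
Substitute q_2 = (q_2/q_1)·q_1 into the budget: q_1* = I/(p_1 + p_2·(q_2/q_1)).
Numerically q_2/q_1 = 0.455897, so q_1* = 82/(8 + 7.6·0.455897) = 7.1523.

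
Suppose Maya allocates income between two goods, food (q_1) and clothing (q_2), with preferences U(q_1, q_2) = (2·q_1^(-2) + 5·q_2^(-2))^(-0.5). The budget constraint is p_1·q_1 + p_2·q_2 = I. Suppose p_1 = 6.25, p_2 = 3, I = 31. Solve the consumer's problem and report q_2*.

MRS = MU_q_1/MU_q_2 = (2/5)·(q_2/q_1)^(3). Set equal to p_1/p_2.
Hence q_2/q_1 = ((5/2)·p_1/p_2)^(1/(3)), i.e. raised to the 1/3 power.
With the ratio pinned down, the budget gives q_1* = I/(p_1 + p_2·(q_2/q_1)) and q_2* = (q_2/q_1)·q_1*.
Numerically q_2/q_1 = 1.733403, so q_1* = 31/(6.25 + 3·1.733403) = 2.7074 and q_2* = 1.733403·2.7074 = 4.693.

q_2* = 4.693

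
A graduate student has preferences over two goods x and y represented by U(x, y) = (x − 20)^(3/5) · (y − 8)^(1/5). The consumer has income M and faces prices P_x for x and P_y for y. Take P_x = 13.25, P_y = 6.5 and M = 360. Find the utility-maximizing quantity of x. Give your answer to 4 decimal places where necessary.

x* = 22.434

MRS = 3·(y−8)/(x−20). Tangency with P_x/P_y gives y−8 = (1/3)·(P_x/P_y)·(x−20).
Substituting into the budget: x* = 20 + 0.75·(M − 20·P_x − 8·P_y)/P_x, and y* = 8 + 0.25·(…)/P_y.
Discretionary income = 360 − 20·13.25 − 8·6.5 = 43; x* = 20 + 0.75·43/13.25 = 22.434.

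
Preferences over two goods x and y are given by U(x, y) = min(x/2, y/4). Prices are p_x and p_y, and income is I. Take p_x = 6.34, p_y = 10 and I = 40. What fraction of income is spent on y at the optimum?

share on y = 0.7593

With perfect complements, no substitution: consume in ratio x:y = 2:4.
Budget: p_x·x + p_y·2·x = I, so (2·p_x + 4·p_y)·x = 2·I.
Demand: x*(p_x,p_y,I) = 2·I/(2·p_x + 4·p_y), y* = 4·I/(2·p_x + 4·p_y).
Here 2·6.34 + 4·10 = 52.68, giving x* = 1.5186 and y* = 3.0372.
Expenditure on y: 10·3.0372 = 30.3721; share = 0.7593.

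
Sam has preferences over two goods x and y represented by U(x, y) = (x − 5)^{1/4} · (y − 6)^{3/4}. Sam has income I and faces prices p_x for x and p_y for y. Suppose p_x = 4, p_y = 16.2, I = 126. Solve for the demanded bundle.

x* = 5.55, y* = 6.4074

This is Cobb-Douglas in (x−5, y−6): tangency gives 0.25·p_y·(y−6) = 0.75·p_x·(x−5).
After buying the subsistence bundle (5, 6), a share 0.25 of the remaining income goes to x: x* = 5 + 0.25·(I − 5p_x − 6p_y)/p_x.
Discretionary income = 126 − 5·4 − 6·16.2 = 8.8; x* = 5 + 0.25·8.8/4 = 5.55; y* = 6 + 0.75·8.8/16.2 = 6.4074.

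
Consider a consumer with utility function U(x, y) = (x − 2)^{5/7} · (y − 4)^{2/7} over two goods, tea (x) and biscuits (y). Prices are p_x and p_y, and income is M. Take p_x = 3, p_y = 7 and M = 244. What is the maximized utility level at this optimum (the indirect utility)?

V = 30.209

Substituting into the budget: x* = 2 + 5/7·(M − 2·p_x − 4·p_y)/p_x, and y* = 4 + 2/7·(…)/p_y.
Discretionary income = 244 − 2·3 − 4·7 = 210; x* = 2 + 5/7·210/3 = 52; y* = 4 + 2/7·210/7 = 12.5714.
Utility at the optimum: U(52, 12.5714) = 30.209.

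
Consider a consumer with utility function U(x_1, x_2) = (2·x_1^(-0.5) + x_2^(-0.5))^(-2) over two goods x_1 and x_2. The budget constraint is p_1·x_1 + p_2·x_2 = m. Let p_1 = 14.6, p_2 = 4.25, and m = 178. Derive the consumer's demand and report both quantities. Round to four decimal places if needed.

With the ratio pinned down, the budget gives x_1* = m/(p_1 + p_2·(x_2/x_1)) and x_2* = (x_2/x_1)·x_1*.
Numerically x_2/x_1 = 1.434243, so x_1* = 178/(14.6 + 4.25·1.434243) = 8.6009 and x_2* = 1.434243·8.6009 = 12.3358.

x_1* = 8.6009, x_2* = 12.3358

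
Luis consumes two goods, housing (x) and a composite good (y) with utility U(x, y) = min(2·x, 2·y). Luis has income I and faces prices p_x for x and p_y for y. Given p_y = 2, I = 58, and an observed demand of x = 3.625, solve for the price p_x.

With perfect complements, no substitution: consume in ratio x:y = 2:2.
Budget: p_x·x + p_y·x = I, so (2·p_x + 2·p_y)·x = 2·I.
Demand: x*(p_x,p_y,I) = 2·I/(2·p_x + 2·p_y), y* = 2·I/(2·p_x + 2·p_y).
Set x* = 3.625 in the demand function and solve for p_x: p_x = 14.

p_x = 14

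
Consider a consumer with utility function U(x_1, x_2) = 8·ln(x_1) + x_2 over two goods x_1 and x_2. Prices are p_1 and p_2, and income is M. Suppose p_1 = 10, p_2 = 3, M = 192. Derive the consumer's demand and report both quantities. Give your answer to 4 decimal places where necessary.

x_1* = 2.4, x_2* = 56

Set MRS = p_1/p_2: (8/x_1)/1 = p_1/p_2.
So x_1*(p_1,p_2) = 8·p_2/p_1, independent of income; and x_2* = (M − 8·p_2)/p_2.
At the given prices: x_1* = 8·3/10 = 2.4, and x_2* = 56.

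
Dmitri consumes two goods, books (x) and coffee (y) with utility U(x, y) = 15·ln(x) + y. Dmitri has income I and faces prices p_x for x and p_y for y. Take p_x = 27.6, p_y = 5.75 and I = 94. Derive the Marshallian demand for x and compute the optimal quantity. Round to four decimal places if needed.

x* = 3.125

Set MRS = p_x/p_y: (15/x)/1 = p_x/p_y.
So x*(p_x,p_y) = 15·p_y/p_x, independent of income; and y* = (I − 15·p_y)/p_y.
At the given prices: x* = 15·5.75/27.6 = 3.125.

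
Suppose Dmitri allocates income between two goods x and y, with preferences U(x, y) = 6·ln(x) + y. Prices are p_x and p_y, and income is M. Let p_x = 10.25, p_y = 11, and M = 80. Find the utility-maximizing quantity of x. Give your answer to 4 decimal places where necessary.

x* = 6.439

Set MRS = p_x/p_y: (6/x)/1 = p_x/p_y.
So x*(p_x,p_y) = 6·p_y/p_x, independent of income; and y* = (M − 6·p_y)/p_y.
At the given prices: x* = 6·11/10.25 = 6.439.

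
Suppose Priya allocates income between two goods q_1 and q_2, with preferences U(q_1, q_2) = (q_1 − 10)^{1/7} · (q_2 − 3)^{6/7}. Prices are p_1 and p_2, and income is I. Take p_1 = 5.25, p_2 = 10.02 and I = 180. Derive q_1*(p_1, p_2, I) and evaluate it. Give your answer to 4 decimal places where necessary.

This is Cobb-Douglas in (q_1−10, q_2−3): tangency gives 1/7·p_2·(q_2−3) = 6/7·p_1·(q_1−10).
After buying the subsistence bundle (10, 3), a share 1/7 of the remaining income goes to q_1: q_1* = 10 + 1/7·(I − 10p_1 − 3p_2)/p_1.
Discretionary income = 180 − 10·5.25 − 3·10.02 = 97.44; q_1* = 10 + 1/7·97.44/5.25 = 12.6514.

q_1* = 12.6514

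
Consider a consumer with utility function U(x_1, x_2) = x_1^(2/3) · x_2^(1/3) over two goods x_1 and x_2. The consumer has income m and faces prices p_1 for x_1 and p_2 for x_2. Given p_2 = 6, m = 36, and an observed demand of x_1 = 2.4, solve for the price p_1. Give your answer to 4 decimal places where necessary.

p_1 = 10

MU_x_1/MU_x_2 = (2/3·x_2)/(1/3·x_1); tangency sets this equal to p_1/p_2.
So 2/3·p_2·x_2 = 1/3·p_1·x_1; combined with the budget, a share 2/3 of income goes to x_1.
Demand: x_1*(p_1,p_2,m) = 2/3·m/p_1 and x_2* = 1/3·m/p_2.
Set x_1* = 2.4 in the demand function and solve for p_1: p_1 = 10.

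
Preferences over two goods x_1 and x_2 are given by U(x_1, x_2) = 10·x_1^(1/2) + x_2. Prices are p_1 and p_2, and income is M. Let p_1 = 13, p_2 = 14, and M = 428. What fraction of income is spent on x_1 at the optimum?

MU_x_1 = 5/√x_1, MU_x_2 = 1. Tangency: 5/√x_1 = p_1/p_2.
Thus x_1* = (5·p_2/p_1)² — independent of M — with the rest of income spent on x_2.
Plugging in: x_1* = (5·14/13)² = 28.9941, x_2* = 3.6484.
Expenditure on x_1: 13·28.9941 = 376.9231; share = 0.8807.

share on x_1 = 0.8807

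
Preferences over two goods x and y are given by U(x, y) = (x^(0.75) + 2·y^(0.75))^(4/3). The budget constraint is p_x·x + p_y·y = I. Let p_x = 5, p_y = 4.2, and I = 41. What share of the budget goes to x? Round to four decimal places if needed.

MRS = MU_x/MU_y = (1/2)·(y/x)^(0.25). Set equal to p_x/p_y.
Solve for the ratio: y/x = [2·p_x/p_y]^(4).
Substitute y = (y/x)·x into the budget: x* = I/(p_x + p_y·(y/x)).
Numerically y/x = 32.136815, so x* = 41/(5 + 4.2·32.136815) = 0.2929 and y* = 32.136815·0.2929 = 9.4132.
Expenditure on x: 5·0.2929 = 1.4646; share = 0.0357.

share on x = 0.0357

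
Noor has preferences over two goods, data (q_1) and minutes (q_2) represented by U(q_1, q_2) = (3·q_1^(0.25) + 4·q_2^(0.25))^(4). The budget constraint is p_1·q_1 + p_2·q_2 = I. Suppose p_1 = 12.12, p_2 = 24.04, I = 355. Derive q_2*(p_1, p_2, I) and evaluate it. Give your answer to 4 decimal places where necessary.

q_2* = 7.9557

With the ratio pinned down, the budget gives q_1* = I/(p_1 + p_2·(q_2/q_1)) and q_2* = (q_2/q_1)·q_1*.
Numerically q_2/q_1 = 0.588856, so q_1* = 355/(12.12 + 24.04·0.588856) = 13.5104 and q_2* = 0.588856·13.5104 = 7.9557.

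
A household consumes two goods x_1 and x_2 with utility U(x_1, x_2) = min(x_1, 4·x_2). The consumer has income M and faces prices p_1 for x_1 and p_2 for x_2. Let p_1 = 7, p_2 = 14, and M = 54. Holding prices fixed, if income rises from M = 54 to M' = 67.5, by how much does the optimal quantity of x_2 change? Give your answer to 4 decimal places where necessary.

With perfect complements, no substitution: consume in ratio x_1:x_2 = 4:1.
Budget: p_1·x_1 + p_2·(1/4)·x_1 = M, so (4·p_1 + p_2)·x_1 = 4·M.
Demand: x_1*(p_1,p_2,M) = 4·M/(4·p_1 + p_2), x_2* = M/(4·p_1 + p_2).
Here 4·7 + 14 = 42, giving x_2* = 1.2857.
At M' = 67.5: x_2* = 1.6071. Change: 1.6071 − 1.2857 = 0.3214.

Δx_2* = 0.3214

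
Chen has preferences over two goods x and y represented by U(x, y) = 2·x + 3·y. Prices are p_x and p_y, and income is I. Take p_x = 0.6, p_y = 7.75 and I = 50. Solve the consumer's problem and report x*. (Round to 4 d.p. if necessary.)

x* = 83.3333

Linear utility — the consumer picks whichever good has higher MU/price: 2/0.6 = 3.3333 vs 3/7.75 = 0.3871.
x gives more utility per dollar, so spend all income on x: x* = I/p_x, y* = 0.
Numerically: x* = 83.3333, y* = 0.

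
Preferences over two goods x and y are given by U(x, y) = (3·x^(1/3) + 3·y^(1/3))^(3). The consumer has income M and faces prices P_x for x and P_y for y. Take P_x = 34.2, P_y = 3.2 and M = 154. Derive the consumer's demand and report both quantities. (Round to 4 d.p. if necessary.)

MRS = MU_x/MU_y = (y/x)^(2/3). Set equal to P_x/P_y.
Hence y/x = (P_x/P_y)^(1/(2/3)), i.e. raised to the 1.5 power.
With the ratio pinned down, the budget gives x* = M/(P_x + P_y·(y/x)) and y* = (y/x)·x*.
Numerically y/x = 34.939299, so x* = 154/(34.2 + 3.2·34.939299) = 1.0548 and y* = 34.939299·1.0548 = 36.8523.

x* = 1.0548, y* = 36.8523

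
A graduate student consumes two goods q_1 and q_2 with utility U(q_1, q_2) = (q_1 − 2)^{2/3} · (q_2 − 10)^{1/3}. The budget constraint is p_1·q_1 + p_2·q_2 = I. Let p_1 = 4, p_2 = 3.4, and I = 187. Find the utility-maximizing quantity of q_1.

q_1* = 26.1667

This is Cobb-Douglas in (q_1−2, q_2−10): tangency gives 2/3·p_2·(q_2−10) = 1/3·p_1·(q_1−2).
Substituting into the budget: q_1* = 2 + 2/3·(I − 2·p_1 − 10·p_2)/p_1, and q_2* = 10 + 1/3·(…)/p_2.
Discretionary income = 187 − 2·4 − 10·3.4 = 145; q_1* = 2 + 2/3·145/4 = 26.1667.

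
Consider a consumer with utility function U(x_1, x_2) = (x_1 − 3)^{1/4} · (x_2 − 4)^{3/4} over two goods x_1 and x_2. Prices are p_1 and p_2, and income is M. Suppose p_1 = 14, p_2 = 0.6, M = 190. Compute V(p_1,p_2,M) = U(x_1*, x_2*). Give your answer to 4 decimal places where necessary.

V = 62.9212

MRS = (1/3)·(x_2−4)/(x_1−3). Tangency with p_1/p_2 gives x_2−4 = 3·(p_1/p_2)·(x_1−3).
After buying the subsistence bundle (3, 4), a share 0.25 of the remaining income goes to x_1: x_1* = 3 + 0.25·(M − 3p_1 − 4p_2)/p_1.
Discretionary income = 190 − 3·14 − 4·0.6 = 145.6; x_1* = 3 + 0.25·145.6/14 = 5.6; x_2* = 4 + 0.75·145.6/0.6 = 186.
Utility at the optimum: U(5.6, 186) = 62.9212.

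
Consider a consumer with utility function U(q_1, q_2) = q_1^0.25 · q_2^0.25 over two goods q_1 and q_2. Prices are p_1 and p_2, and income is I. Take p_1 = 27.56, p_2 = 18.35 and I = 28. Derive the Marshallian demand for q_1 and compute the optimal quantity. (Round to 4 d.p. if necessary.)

Tangency: MRS = q_2/q_1 = p_1/p_2.
So 0.25·p_2·q_2 = 0.25·p_1·q_1; combined with the budget, a share 0.5 of income goes to q_1.
Demand: q_1*(p_1,p_2,I) = 0.5·I/p_1 and q_2* = 0.5·I/p_2.
At p_1=27.56, p_2=18.35, I=28: q_1* = 0.5·28/27.56 = 0.508.

q_1* = 0.508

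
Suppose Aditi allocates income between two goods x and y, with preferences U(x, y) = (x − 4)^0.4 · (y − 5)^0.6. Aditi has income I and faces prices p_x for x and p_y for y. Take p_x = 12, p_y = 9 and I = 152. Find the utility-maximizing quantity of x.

MRS = (2/3)·(y−5)/(x−4). Tangency with p_x/p_y gives y−5 = (3/2)·(p_x/p_y)·(x−4).
After buying the subsistence bundle (4, 5), a share 0.4 of the remaining income goes to x: x* = 4 + 0.4·(I − 4p_x − 5p_y)/p_x.
Discretionary income = 152 − 4·12 − 5·9 = 59; x* = 4 + 0.4·59/12 = 5.9667.

x* = 5.9667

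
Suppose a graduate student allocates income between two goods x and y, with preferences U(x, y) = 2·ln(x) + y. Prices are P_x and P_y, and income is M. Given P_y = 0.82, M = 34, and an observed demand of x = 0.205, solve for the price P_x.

MU_x = 2/x, MU_y = 1. Tangency: 2/x = P_x/P_y.
So x*(P_x,P_y) = 2·P_y/P_x, independent of income; and y* = (M − 2·P_y)/P_y.
Set x* = 0.205 in the demand function and solve for P_x: P_x = 8.

P_x = 8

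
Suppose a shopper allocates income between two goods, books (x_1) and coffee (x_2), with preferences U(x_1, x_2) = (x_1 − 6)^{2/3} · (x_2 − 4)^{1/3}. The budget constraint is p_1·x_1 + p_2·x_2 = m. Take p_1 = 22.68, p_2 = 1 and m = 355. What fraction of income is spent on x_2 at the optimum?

This is Cobb-Douglas in (x_1−6, x_2−4): tangency gives 2/3·p_2·(x_2−4) = 1/3·p_1·(x_1−6).
After buying the subsistence bundle (6, 4), a share 2/3 of the remaining income goes to x_1: x_1* = 6 + 2/3·(m − 6p_1 − 4p_2)/p_1.
Discretionary income = 355 − 6·22.68 − 4·1 = 214.92; x_1* = 6 + 2/3·214.92/22.68 = 12.3175; x_2* = 4 + 1/3·214.92/1 = 75.64.
Expenditure on x_2: 1·75.64 = 75.64; share = 0.2131.

share on x_2 = 0.2131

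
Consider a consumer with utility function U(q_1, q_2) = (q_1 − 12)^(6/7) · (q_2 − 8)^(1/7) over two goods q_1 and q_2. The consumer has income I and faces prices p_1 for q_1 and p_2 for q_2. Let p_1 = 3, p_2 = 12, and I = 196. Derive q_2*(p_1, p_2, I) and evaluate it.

q_2* = 8.7619

Let q_1' = q_1−12, q_2' = q_2−8. MRS = 6·q_2'/q_1' = p_1/p_2.
Substituting into the budget: q_1* = 12 + 6/7·(I − 12·p_1 − 8·p_2)/p_1, and q_2* = 8 + 1/7·(…)/p_2.
Discretionary income = 196 − 12·3 − 8·12 = 64; q_2* = 8 + 1/7·64/12 = 8.7619.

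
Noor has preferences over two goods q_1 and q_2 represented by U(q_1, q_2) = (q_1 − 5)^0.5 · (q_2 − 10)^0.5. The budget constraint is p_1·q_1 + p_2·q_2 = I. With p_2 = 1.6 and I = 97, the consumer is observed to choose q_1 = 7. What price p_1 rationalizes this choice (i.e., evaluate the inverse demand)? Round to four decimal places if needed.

p_1 = 9

This is Cobb-Douglas in (q_1−5, q_2−10): tangency gives 0.5·p_2·(q_2−10) = 0.5·p_1·(q_1−5).
After buying the subsistence bundle (5, 10), a share 0.5 of the remaining income goes to q_1: q_1* = 5 + 0.5·(I − 5p_1 − 10p_2)/p_1.
Set q_1* = 7 in the demand function and solve for p_1: p_1 = 9.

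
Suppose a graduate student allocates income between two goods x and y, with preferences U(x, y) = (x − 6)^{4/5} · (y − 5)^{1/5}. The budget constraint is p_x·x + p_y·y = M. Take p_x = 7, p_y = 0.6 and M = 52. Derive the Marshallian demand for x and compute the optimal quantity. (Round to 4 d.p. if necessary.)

MRS = 4·(y−5)/(x−6). Tangency with p_x/p_y gives y−5 = (1/4)·(p_x/p_y)·(x−6).
Substituting into the budget: x* = 6 + 0.8·(M − 6·p_x − 5·p_y)/p_x, and y* = 5 + 0.2·(…)/p_y.
Discretionary income = 52 − 6·7 − 5·0.6 = 7; x* = 6 + 0.8·7/7 = 6.8.

x* = 6.8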